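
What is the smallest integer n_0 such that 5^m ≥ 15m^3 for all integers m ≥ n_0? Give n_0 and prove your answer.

At m = 4: 625 < 960, so the inequality fails and n_0 ≥ 5. We prove 5^m ≥ 15m^3 for all m ≥ 5.
When m = 5: 5^m = 3125 and 15m^3 = 1875, so 3125 ≥ 1875.
Inductive step: suppose the statement holds for some i ≥ 5, so 5^i ≥ 15i^3.
Then 5^(i + 1) = 5·(5^i) ≥ 5·(15i^3).
Also, for i ≥ 5 we have 5·(15i^3) ≥ 15(i+1)^3, since 5 ≥ (1 + 1/i)^3 for all i ≥ 5.
Combining, 5^(i + 1) ≥ 15(i+1)^3.
By induction, the statement is established for all m ≥ 5.
Hence the smallest such n_0 is 5.

n_0 = 5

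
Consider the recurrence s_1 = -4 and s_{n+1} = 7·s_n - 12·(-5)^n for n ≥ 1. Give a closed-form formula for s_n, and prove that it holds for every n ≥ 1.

Computing the first terms: s_1 = -4, s_2 = 32, s_3 = -76. This suggests s_n = (-5)^n + 7^(n - 1).
Base case (n = 1): the formula gives -4 = -4 = s_1.
Inductive step: assume the claim holds for n = k, so s_k = (-5)^k + 7^(k - 1).
Then s_{k+1} = 7·s_k - 12·(-5)^k = 7·((-5)^k + 7^(k - 1)) - 12·(-5)^k = (-5)^(k + 1) + 7^k = (-5)^(k+1) + 7^((k+1) - 1),
which is the claimed formula at n = k+1.
Hence, by induction on n, the claim holds for every n ≥ 1.

s_n = (-5)^n + 7^(n - 1)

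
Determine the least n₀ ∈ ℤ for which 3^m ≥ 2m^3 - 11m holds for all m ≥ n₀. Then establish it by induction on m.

At m = 4: 81 < 84, so the inequality fails and n₀ ≥ 5. We prove 3^m ≥ 2m^3 - 11m for all m ≥ 5.
For the base case m = 5: 3^m = 243 and 2m^3 - 11m = 195, so 243 ≥ 195.
For the inductive step, assume it holds for an arbitrary p ≥ 5, so 3^p ≥ 2p^3 - 11p.
Then 3^(p + 1) = 3·(3^p) ≥ 3·(2p^3 - 11p).
Also, for p ≥ 5 we have 3·(2p^3 - 11p) ≥ 2(p+1)^3 - 11(p+1), since 3·(2p^3 - 11p) − (2(p+1)^3 - 11(p+1)) = 4p^3 - 6p^2 - 28p + 9, which is nonnegative for all p ≥ 5.
Combining, 3^(p + 1) ≥ 2(p+1)^3 - 11(p+1).
Hence, by induction on m, the claim holds for every m ≥ 5.
Hence the smallest such n₀ is 5.

n₀ = 5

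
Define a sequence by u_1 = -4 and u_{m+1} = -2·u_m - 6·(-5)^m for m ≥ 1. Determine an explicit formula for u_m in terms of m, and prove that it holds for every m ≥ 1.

Computing the first terms: u_1 = -4, u_2 = 38, u_3 = -226. This suggests u_m = -3(-2)^m + 2(-5)^m.
Base case (m = 1): the formula gives -4 = -4 = u_1.
For the inductive step, assume it holds for an arbitrary r ≥ 1, so u_r = -3(-2)^r + 2(-5)^r.
Then u_{r+1} = -2·u_r - 6·(-5)^r = -2·(-3(-2)^r + 2(-5)^r) - 6·(-5)^r = -3(-2)^(r + 1) + 2(-5)^(r + 1),
which is the claimed formula at m = r+1.
Hence, by induction on m, the claim holds for every m ≥ 1.

u_m = -3(-2)^m + 2(-5)^m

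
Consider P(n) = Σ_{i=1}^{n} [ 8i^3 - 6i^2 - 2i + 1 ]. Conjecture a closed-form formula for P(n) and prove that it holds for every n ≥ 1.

We claim P(n) = n(2n^3 + 2n^2 - 2n - 1) for all n ≥ 1.
Base case (n = 1): P(1) = 1, and the closed form gives 1. They agree.
For the inductive step, assume it holds for an arbitrary i ≥ 1, so P(i) = i(2i^3 + 2i^2 - 2i - 1).
Then P(i+1) = P(i) + (8i^3 + 18i^2 + 10i + 1) = (i(2i^3 + 2i^2 - 2i - 1)) + (8i^3 + 18i^2 + 10i + 1).
Simplifying, P(i+1) = (i + 1)(2i^3 + 8i^2 + 8i + 1) = (i+1)(2(i+1)^3 + 2(i+1)^2 - 2(i+1) - 1),
which is the closed form with n = i+1.
This completes the induction.

P(n) = n(2n^3 + 2n^2 - 2n - 1)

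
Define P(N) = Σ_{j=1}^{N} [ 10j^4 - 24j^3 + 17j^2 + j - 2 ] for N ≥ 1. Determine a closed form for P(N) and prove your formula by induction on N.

P(N) = N(2N^4 - N^3 - 3N^2 + 3N + 1)

We claim P(N) = N(2N^4 - N^3 - 3N^2 + 3N + 1) for all N ≥ 1.
When N = 1: P(1) = 2, and the closed form gives 2. They agree.
Inductive step: assume the claim holds for N = j, so P(j) = j(2j^4 - j^3 - 3j^2 + 3j + 1).
Then P(j+1) = P(j) + (10j^4 + 16j^3 + 5j^2 + 3j + 2) = (j(2j^4 - j^3 - 3j^2 + 3j + 1)) + (10j^4 + 16j^3 + 5j^2 + 3j + 2).
Simplifying, P(j+1) = (j + 1)(2j^4 + 7j^3 + 6j^2 + 2j + 2) = (j+1)(2(j+1)^4 - (j+1)^3 - 3(j+1)^2 + 3(j+1) + 1),
which is the closed form with N = j+1.
This completes the induction.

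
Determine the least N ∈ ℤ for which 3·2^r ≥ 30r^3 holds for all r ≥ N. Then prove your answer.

N = 16

At r = 15: 98304 < 101250, so the inequality fails and N ≥ 16. We prove 3·2^r ≥ 30r^3 for all r ≥ 16.
Base case (r = 16): 3·2^r = 196608 and 30r^3 = 122880, so 196608 ≥ 122880.
Inductive step: suppose the statement holds for some p ≥ 16, so 3·2^p ≥ 30p^3.
Then 3·2^(p + 1) = 2·(3·2^p) ≥ 2·(30p^3).
Also, for p ≥ 16 we have 2·(30p^3) ≥ 30(p+1)^3, since 2 ≥ (1 + 1/p)^3 for all p ≥ 16.
Combining, 3·2^(p + 1) ≥ 30(p+1)^3.
By induction, the statement is established for all r ≥ 16.
Hence the smallest such N is 16.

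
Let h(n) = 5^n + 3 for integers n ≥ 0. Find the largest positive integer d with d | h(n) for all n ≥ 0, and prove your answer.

d = 4

Computing the first values: h(0) = 4 and h(1) = 8; gcd(4, 8) = 4, so d ≤ 4.
We prove 4 | 5^n + 3 for all n ≥ 0 by induction on n.
Base case (n = 0): h(0) = 4 = 4·(1), so 4 | h(0).
Suppose the result is true for n = j, i.e. 4 | h(j). Then
h(j+1) = 5^(j+1) + 3 = 5·(5^j + 3) - 12 = 5·h(j) - 12. The first term is divisible by 4 by the inductive hypothesis, and -12 is divisible by 4. Hence 4 | h(j+1).
Hence, by induction on n, the claim holds for every n ≥ 0.
Therefore the largest such d is 4.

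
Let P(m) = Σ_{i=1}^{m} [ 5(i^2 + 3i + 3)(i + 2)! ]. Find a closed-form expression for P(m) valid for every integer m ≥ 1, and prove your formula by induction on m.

P(m) = (5m + 5)(m + 3)! - 30

We claim P(m) = (5m + 5)(m + 3)! - 30 for all m ≥ 1.
Base case (m = 1): P(1) = 210, and the closed form gives 210. They agree.
Suppose the result is true for m = i, so P(i) = (5i + 5)(i + 3)! - 30.
Then P(i+1) = P(i) + (5(i^2 + 5i + 7)(i + 3)!) = ((5i + 5)(i + 3)! - 30) + (5(i^2 + 5i + 7)(i + 3)!).
Simplifying, P(i+1) = (5(i+1) + 5)((i+1) + 3)! - 30,
which is the closed form with m = i+1.
Hence, by induction on m, the claim holds for every m ≥ 1.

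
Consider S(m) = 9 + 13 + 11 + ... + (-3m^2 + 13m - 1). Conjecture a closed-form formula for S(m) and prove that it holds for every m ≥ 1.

We claim S(m) = -m(m^2 - 5m - 5) for all m ≥ 1.
Base case (m = 1): S(1) = 9, and the closed form gives 9. They agree.
For the inductive step, assume it holds for an arbitrary k ≥ 1, so S(k) = k(-k^2 + 5k + 5).
Then S(k+1) = S(k) + (-3k^2 + 7k + 9) = (k(-k^2 + 5k + 5)) + (-3k^2 + 7k + 9).
Simplifying, S(k+1) = -(k + 1)(k^2 - 3k - 9) = -(k+1)((k+1)^2 - 5(k+1) - 5),
which is the closed form with m = k+1.
This completes the induction.

S(m) = -m(m^2 - 5m - 5)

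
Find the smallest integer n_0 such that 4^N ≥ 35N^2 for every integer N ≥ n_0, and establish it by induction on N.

At N = 4: 256 < 560, so the inequality fails and n_0 ≥ 5. We prove 4^N ≥ 35N^2 for all N ≥ 5.
For the base case N = 5: 4^N = 1024 and 35N^2 = 875, so 1024 ≥ 875.
For the inductive step, assume it holds for an arbitrary i ≥ 5, so 4^i ≥ 35i^2.
Then 4^(i + 1) = 4·(4^i) ≥ 4·(35i^2).
Also, for i ≥ 5 we have 4·(35i^2) ≥ 35(i+1)^2, since 4 ≥ (1 + 1/i)^2 for all i ≥ 5.
Combining, 4^(i + 1) ≥ 35(i+1)^2.
By induction, the statement is established for all N ≥ 5.
Hence the smallest such n_0 is 5.

n_0 = 5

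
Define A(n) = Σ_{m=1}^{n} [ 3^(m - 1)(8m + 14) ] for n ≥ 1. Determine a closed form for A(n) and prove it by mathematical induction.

A(n) = 3^n(4n + 5) - 5

We claim A(n) = 3^n(4n + 5) - 5 for all n ≥ 1.
Base step (n = 1): A(1) = 22, and the closed form gives 22. They agree.
Suppose the result is true for n = m, so A(m) = 3^m(4m + 5) - 5.
Then A(m+1) = A(m) + (3^m(8m + 22)) = (3^m(4m + 5) - 5) + (3^m(8m + 22)).
Simplifying, A(m+1) = 12·3^m·m + 27·3^m - 5 = 3^(m+1)(4(m+1) + 5) - 5,
which is the closed form with n = m+1.
Hence, by induction on n, the claim holds for every n ≥ 1.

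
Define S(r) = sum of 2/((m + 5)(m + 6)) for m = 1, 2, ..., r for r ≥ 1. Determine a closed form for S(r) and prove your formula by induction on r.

S(r) = r/(3(r + 6))

We claim S(r) = r/(3(r + 6)) for all r ≥ 1.
When r = 1: S(1) = 1/21, and the closed form gives 1/21. They agree.
Inductive step: suppose the statement holds for some m ≥ 1, so S(m) = m/(3(m + 6)).
Then S(m+1) = S(m) + (2/((m + 6)(m + 7))) = (m/(3(m + 6))) + (2/((m + 6)(m + 7))).
Simplifying, S(m+1) = (m + 1)/(3(m + 7)) = (m+1)/(3((m+1) + 6)),
which is the closed form with r = m+1.
This completes the induction.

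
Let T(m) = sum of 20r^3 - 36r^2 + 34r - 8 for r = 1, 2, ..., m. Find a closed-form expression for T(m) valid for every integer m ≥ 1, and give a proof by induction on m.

T(m) = m(5m^3 - 2m^2 + 4m + 3)

We claim T(m) = m(5m^3 - 2m^2 + 4m + 3) for all m ≥ 1.
Base step (m = 1): T(1) = 10, and the closed form gives 10. They agree.
Inductive step: suppose the statement holds for some r ≥ 1, so T(r) = r(5r^3 - 2r^2 + 4r + 3).
Then T(r+1) = T(r) + (20r^3 + 24r^2 + 22r + 10) = (r(5r^3 - 2r^2 + 4r + 3)) + (20r^3 + 24r^2 + 22r + 10).
Simplifying, T(r+1) = (r + 1)(5r^3 + 13r^2 + 15r + 10) = (r+1)(5(r+1)^3 - 2(r+1)^2 + 4(r+1) + 3),
which is the closed form with m = r+1.
This completes the induction.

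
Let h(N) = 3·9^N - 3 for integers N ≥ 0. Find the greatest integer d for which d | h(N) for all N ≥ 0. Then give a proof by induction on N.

Computing the first values: h(0) = 0 and h(1) = 24; gcd(0, 24) = 24, so d ≤ 24.
We prove 24 | 3·9^N - 3 for all N ≥ 0 by induction on N.
When N = 0: h(0) = 0 = 24·(0), so 24 | h(0).
For the inductive step, assume it holds for an arbitrary p ≥ 0, i.e. 24 | h(p). Then
h(p+1) = 3·9^(p+1) - 3 = 9·(3·9^p - 3) + 24 = 9·h(p) + 24. The first term is divisible by 24 by the inductive hypothesis, and 24 is divisible by 24. Hence 24 | h(p+1).
By the principle of mathematical induction, the result holds for all N ≥ 0.
Therefore the largest such d is 24.

d = 24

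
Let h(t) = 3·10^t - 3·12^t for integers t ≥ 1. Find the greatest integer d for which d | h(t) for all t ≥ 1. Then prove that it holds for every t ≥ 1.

Computing the first values: h(1) = -6 and h(2) = -132; gcd(-6, -132) = 6, so d ≤ 6.
We prove 6 | 3·10^t - 3·12^t for all t ≥ 1 by induction on t.
Base step (t = 1): h(1) = -6 = 6·(-1), so 6 | h(1).
Suppose the result is true for t = r, i.e. 6 | h(r). Then
h(r+1) − 12·h(r) = (3·10^(r+1) - 3·12^(r+1)) − 12·(3·10^r - 3·12^r) = (3)·10^r·(10 − 12) = (-6)·10^r. Since 6 | h(r) by the inductive hypothesis, 6 | 12·h(r); and 6 | -6 since -6 = 6·-1. Therefore 6 | h(r+1).
Hence, by induction on t, the claim holds for every t ≥ 1.
Therefore the largest such d is 6.

d = 6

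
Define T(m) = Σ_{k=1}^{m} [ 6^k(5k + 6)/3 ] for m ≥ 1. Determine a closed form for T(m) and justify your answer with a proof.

We claim T(m) = 2·6^m(m + 1) - 2 for all m ≥ 1.
Base step (m = 1): T(1) = 22, and the closed form gives 22. They agree.
Inductive step: suppose the statement holds for some k ≥ 1, so T(k) = 2·6^k(k + 1) - 2.
Then T(k+1) = T(k) + (6^k(10k + 22)) = (2·6^k(k + 1) - 2) + (6^k(10k + 22)).
Simplifying, T(k+1) = 12·6^k·k + 24·6^k - 2 = 2·6^(k+1)((k+1) + 1) - 2,
which is the closed form with m = k+1.
By the principle of mathematical induction, the result holds for all m ≥ 1.

T(m) = 2·6^m(m + 1) - 2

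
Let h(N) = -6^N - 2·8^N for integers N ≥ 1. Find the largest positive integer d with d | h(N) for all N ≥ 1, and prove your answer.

Computing the first values: h(1) = -22 and h(2) = -164; gcd(-22, -164) = 2, so d ≤ 2.
We prove 2 | -6^N - 2·8^N for all N ≥ 1 by induction on N.
For the base case N = 1: h(1) = -22 = 2·(-11), so 2 | h(1).
Suppose the result is true for N = r, i.e. 2 | h(r). Then
h(r+1) − 8·h(r) = (-6^(r+1) - 2·8^(r+1)) − 8·(-6^r - 2·8^r) = (-1)·6^r·(6 − 8) = (2)·6^r. Since 2 | h(r) by the inductive hypothesis, 2 | 8·h(r); and 2 | 2 since 2 = 2·1. Therefore 2 | h(r+1).
By the principle of mathematical induction, the result holds for all N ≥ 1.
Therefore the largest such d is 2.

d = 2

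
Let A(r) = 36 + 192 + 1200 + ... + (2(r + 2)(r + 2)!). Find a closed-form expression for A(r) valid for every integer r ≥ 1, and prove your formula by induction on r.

We claim A(r) = 2(r + 3)! - 12 for all r ≥ 1.
Base case (r = 1): A(1) = 36, and the closed form gives 36. They agree.
For the inductive step, assume it holds for an arbitrary p ≥ 1, so A(p) = 2(p + 3)! - 12.
Then A(p+1) = A(p) + (2(p + 3)(p + 3)!) = (2(p + 3)! - 12) + (2(p + 3)(p + 3)!).
Simplifying, A(p+1) = 2((p+1) + 3)! - 12,
which is the closed form with r = p+1.
Hence, by induction on r, the claim holds for every r ≥ 1.

A(r) = 2(r + 3)! - 12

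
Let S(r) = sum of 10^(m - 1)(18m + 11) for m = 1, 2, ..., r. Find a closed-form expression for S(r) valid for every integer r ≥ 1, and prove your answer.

S(r) = 10^r(2r + 1) - 1

We claim S(r) = 10^r(2r + 1) - 1 for all r ≥ 1.
For the base case r = 1: S(1) = 29, and the closed form gives 29. They agree.
For the inductive step, assume it holds for an arbitrary m ≥ 1, so S(m) = 10^m(2m + 1) - 1.
Then S(m+1) = S(m) + (10^m(18m + 29)) = (10^m(2m + 1) - 1) + (10^m(18m + 29)).
Simplifying, S(m+1) = 20·10^m·m + 30·10^m - 1 = 10^(m+1)(2(m+1) + 1) - 1,
which is the closed form with r = m+1.
Hence, by induction on r, the claim holds for every r ≥ 1.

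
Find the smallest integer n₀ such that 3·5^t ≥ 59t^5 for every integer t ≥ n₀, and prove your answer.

n₀ = 9

At t = 8: 1171875 < 1933312, so the inequality fails and n₀ ≥ 9. We prove 3·5^t ≥ 59t^5 for all t ≥ 9.
When t = 9: 3·5^t = 5859375 and 59t^5 = 3483891, so 5859375 ≥ 3483891.
For the inductive step, assume it holds for an arbitrary m ≥ 9, so 3·5^m ≥ 59m^5.
Then 3·5^(m + 1) = 5·(3·5^m) ≥ 5·(59m^5).
Also, for m ≥ 9 we have 5·(59m^5) ≥ 59(m+1)^5, since 5 ≥ (1 + 1/m)^5 for all m ≥ 9.
Combining, 3·5^(m + 1) ≥ 59(m+1)^5.
By induction, the statement is established for all t ≥ 9.
Hence the smallest such n₀ is 9.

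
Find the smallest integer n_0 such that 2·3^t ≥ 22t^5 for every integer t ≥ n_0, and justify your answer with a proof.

At t = 14: 9565938 < 11832128, so the inequality fails and n_0 ≥ 15. We prove 2·3^t ≥ 22t^5 for all t ≥ 15.
For the base case t = 15: 2·3^t = 28697814 and 22t^5 = 16706250, so 28697814 ≥ 16706250.
Suppose the result is true for t = p, so 2·3^p ≥ 22p^5.
Then 2·3^(p + 1) = 3·(2·3^p) ≥ 3·(22p^5).
Also, for p ≥ 15 we have 3·(22p^5) ≥ 22(p+1)^5, since 3 ≥ (1 + 1/p)^5 for all p ≥ 15.
Combining, 2·3^(p + 1) ≥ 22(p+1)^5.
Hence, by induction on t, the claim holds for every t ≥ 15.
Hence the smallest such n_0 is 15.

n_0 = 15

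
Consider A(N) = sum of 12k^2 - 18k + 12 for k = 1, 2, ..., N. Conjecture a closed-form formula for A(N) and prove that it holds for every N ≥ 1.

We claim A(N) = N(4N^2 - 3N + 5) for all N ≥ 1.
For the base case N = 1: A(1) = 6, and the closed form gives 6. They agree.
Suppose the result is true for N = k, so A(k) = k(4k^2 - 3k + 5).
Then A(k+1) = A(k) + (12k^2 + 6k + 6) = (k(4k^2 - 3k + 5)) + (12k^2 + 6k + 6).
Simplifying, A(k+1) = (k + 1)(4k^2 + 5k + 6) = (k+1)(4(k+1)^2 - 3(k+1) + 5),
which is the closed form with N = k+1.
This completes the induction.

A(N) = N(4N^2 - 3N + 5)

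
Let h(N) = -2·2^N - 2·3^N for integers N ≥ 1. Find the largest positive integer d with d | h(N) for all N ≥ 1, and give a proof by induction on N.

d = 2

Computing the first values: h(1) = -10 and h(2) = -26; gcd(-10, -26) = 2, so d ≤ 2.
We prove 2 | -2·2^N - 2·3^N for all N ≥ 1 by induction on N.
Base step (N = 1): h(1) = -10 = 2·(-5), so 2 | h(1).
Inductive step: assume the claim holds for N = k, i.e. 2 | h(k). Then
h(k+1) − 3·h(k) = (-2·2^(k+1) - 2·3^(k+1)) − 3·(-2·2^k - 2·3^k) = (-2)·2^k·(2 − 3) = (2)·2^k. Since 2 | h(k) by the inductive hypothesis, 2 | 3·h(k); and 2 | 2 since 2 = 2·1. Therefore 2 | h(k+1).
By induction, the statement is established for all N ≥ 1.
Therefore the largest such d is 2.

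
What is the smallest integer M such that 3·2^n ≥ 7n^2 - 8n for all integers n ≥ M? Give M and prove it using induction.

M = 7

At n = 6: 192 < 204, so the inequality fails and M ≥ 7. We prove 3·2^n ≥ 7n^2 - 8n for all n ≥ 7.
When n = 7: 3·2^n = 384 and 7n^2 - 8n = 287, so 384 ≥ 287.
Inductive step: assume the claim holds for n = i, so 3·2^i ≥ 7i^2 - 8i.
Then 3·2^(i + 1) = 2·(3·2^i) ≥ 2·(7i^2 - 8i).
Also, for i ≥ 7 we have 2·(7i^2 - 8i) ≥ 7(i+1)^2 - 8(i+1), since 2·(7i^2 - 8i) − (7(i+1)^2 - 8(i+1)) = 7i^2 - 22i + 1, which is nonnegative for all i ≥ 7.
Combining, 3·2^(i + 1) ≥ 7(i+1)^2 - 8(i+1).
By induction, the statement is established for all n ≥ 7.
Hence the smallest such M is 7.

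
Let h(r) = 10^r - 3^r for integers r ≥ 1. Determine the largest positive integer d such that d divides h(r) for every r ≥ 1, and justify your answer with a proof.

Computing the first values: h(1) = 7 and h(2) = 91; gcd(7, 91) = 7, so d ≤ 7.
We prove 7 | 10^r - 3^r for all r ≥ 1 by induction on r.
When r = 1: h(1) = 7 = 7·(1), so 7 | h(1).
For the inductive step, assume it holds for an arbitrary i ≥ 1, i.e. 7 | h(i). Then
10^{i+1} − 3^{i+1} = 10·10^i − 3·3^i = 10·(10^i − 3^i) + (7)·3^i. The first term is divisible by 7 by the inductive hypothesis, and the second term (7)·3^i is divisible by 7 since 7 | 7. Hence 7 | h(i+1).
This completes the induction.
Therefore the largest such d is 7.

d = 7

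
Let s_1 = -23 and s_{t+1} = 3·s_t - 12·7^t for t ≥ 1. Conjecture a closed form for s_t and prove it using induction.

Computing the first terms: s_1 = -23, s_2 = -153, s_3 = -1047. This suggests s_t = -2·3^(t - 1) - 3·7^t.
Base case (t = 1): the formula gives -23 = -23 = s_1.
Inductive step: suppose the statement holds for some i ≥ 1, so s_i = -2·3^(i - 1) - 3·7^i.
Then s_{i+1} = 3·s_i - 12·7^i = 3·(-2·3^(i - 1) - 3·7^i) - 12·7^i = -2·3^i - 3·7^(i + 1) = -2·3^((i+1) - 1) - 3·7^(i+1),
which is the claimed formula at t = i+1.
Hence, by induction on t, the claim holds for every t ≥ 1.

s_t = -2·3^(t - 1) - 3·7^t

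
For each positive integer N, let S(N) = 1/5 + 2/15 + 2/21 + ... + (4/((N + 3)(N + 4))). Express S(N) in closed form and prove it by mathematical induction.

S(N) = N/(N + 4)

We claim S(N) = N/(N + 4) for all N ≥ 1.
Base step (N = 1): S(1) = 1/5, and the closed form gives 1/5. They agree.
For the inductive step, assume it holds for an arbitrary k ≥ 1, so S(k) = k/(k + 4).
Then S(k+1) = S(k) + (4/((k + 4)(k + 5))) = (k/(k + 4)) + (4/((k + 4)(k + 5))).
Simplifying, S(k+1) = (k + 1)/(k + 5) = (k+1)/((k+1) + 4),
which is the closed form with N = k+1.
This completes the induction.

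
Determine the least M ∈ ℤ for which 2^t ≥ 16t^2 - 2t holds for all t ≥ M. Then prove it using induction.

M = 11

At t = 10: 1024 < 1580, so the inequality fails and M ≥ 11. We prove 2^t ≥ 16t^2 - 2t for all t ≥ 11.
For the base case t = 11: 2^t = 2048 and 16t^2 - 2t = 1914, so 2048 ≥ 1914.
Inductive step: suppose the statement holds for some i ≥ 11, so 2^i ≥ 16i^2 - 2i.
Then 2^(i + 1) = 2·(2^i) ≥ 2·(16i^2 - 2i).
Also, for i ≥ 11 we have 2·(16i^2 - 2i) ≥ 16(i+1)^2 - 2(i+1), since 2·(16i^2 - 2i) − (16(i+1)^2 - 2(i+1)) = 16i^2 - 34i - 14, which is nonnegative for all i ≥ 11.
Combining, 2^(i + 1) ≥ 16(i+1)^2 - 2(i+1).
Hence, by induction on t, the claim holds for every t ≥ 11.
Hence the smallest such M is 11.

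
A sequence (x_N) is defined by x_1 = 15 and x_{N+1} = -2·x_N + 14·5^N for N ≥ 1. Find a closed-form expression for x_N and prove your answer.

Computing the first terms: x_1 = 15, x_2 = 40, x_3 = 270. This suggests x_N = 5(-2)^(N - 1) + 2·5^N.
Base step (N = 1): the formula gives 15 = 15 = x_1.
Suppose the result is true for N = k, so x_k = 5(-2)^(k - 1) + 2·5^k.
Then x_{k+1} = -2·x_k + 14·5^k = -2·(5(-2)^(k - 1) + 2·5^k) + 14·5^k = 5(-2)^k + 2·5^(k + 1) = 5(-2)^((k+1) - 1) + 2·5^(k+1),
which is the claimed formula at N = k+1.
Hence, by induction on N, the claim holds for every N ≥ 1.

x_N = 5(-2)^(N - 1) + 2·5^N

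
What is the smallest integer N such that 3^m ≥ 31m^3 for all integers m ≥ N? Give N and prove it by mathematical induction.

N = 10

At m = 9: 19683 < 22599, so the inequality fails and N ≥ 10. We prove 3^m ≥ 31m^3 for all m ≥ 10.
Base step (m = 10): 3^m = 59049 and 31m^3 = 31000, so 59049 ≥ 31000.
Suppose the result is true for m = p, so 3^p ≥ 31p^3.
Then 3^(p + 1) = 3·(3^p) ≥ 3·(31p^3).
Also, for p ≥ 10 we have 3·(31p^3) ≥ 31(p+1)^3, since 3 ≥ (1 + 1/p)^3 for all p ≥ 10.
Combining, 3^(p + 1) ≥ 31(p+1)^3.
By induction, the statement is established for all m ≥ 10.
Hence the smallest such N is 10.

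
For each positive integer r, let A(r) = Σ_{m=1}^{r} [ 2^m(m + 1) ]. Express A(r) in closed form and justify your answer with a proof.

A(r) = 2^(r + 1)r

We claim A(r) = 2^(r + 1)r for all r ≥ 1.
When r = 1: A(1) = 4, and the closed form gives 4. They agree.
Inductive step: assume the claim holds for r = m, so A(m) = 2^(m + 1)m.
Then A(m+1) = A(m) + (2^(m + 1)(m + 2)) = (2^(m + 1)m) + (2^(m + 1)(m + 2)).
Simplifying, A(m+1) = 2^(m + 2)(m + 1) = 2^((m+1) + 1)(m+1),
which is the closed form with r = m+1.
By induction, the statement is established for all r ≥ 1.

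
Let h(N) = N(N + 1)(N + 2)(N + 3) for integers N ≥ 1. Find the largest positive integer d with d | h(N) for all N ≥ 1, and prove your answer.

d = 24

Computing the first values: h(1) = 24 and h(2) = 120; gcd(24, 120) = 24, so d ≤ 24.
We prove 24 | N(N + 1)(N + 2)(N + 3) for all N ≥ 1 by induction on N.
Base case (N = 1): h(1) = 24 = 24·(1), so 24 | h(1).
Inductive step: suppose the statement holds for some i ≥ 1, i.e. 24 | h(i). Then
h(i+1) − h(i) = (i+1)·(i+2)·(i+3)·(i+4) − i·(i+1)·(i+2)·(i+3) = (i+1)·(i+2)·(i+3)·[(i+4) − i] = 4·(i+1)·(i+2)·(i+3). The product of 3 consecutive integers is divisible by (3)! = 6, so h(i+1) − h(i) is divisible by 4·6 = 24. By the inductive hypothesis 24 | h(i), hence 24 | h(i+1).
By the principle of mathematical induction, the result holds for all N ≥ 1.
Therefore the largest such d is 24.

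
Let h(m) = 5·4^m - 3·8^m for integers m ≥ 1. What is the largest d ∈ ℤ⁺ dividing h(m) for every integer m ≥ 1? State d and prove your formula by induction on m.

Computing the first values: h(1) = -4 and h(2) = -112; gcd(-4, -112) = 4, so d ≤ 4.
We prove 4 | 5·4^m - 3·8^m for all m ≥ 1 by induction on m.
When m = 1: h(1) = -4 = 4·(-1), so 4 | h(1).
For the inductive step, assume it holds for an arbitrary k ≥ 1, i.e. 4 | h(k). Then
h(k+1) − 8·h(k) = (5·4^(k+1) - 3·8^(k+1)) − 8·(5·4^k - 3·8^k) = (5)·4^k·(4 − 8) = (-20)·4^k. Since 4 | h(k) by the inductive hypothesis, 4 | 8·h(k); and 4 | -20 since -20 = 4·-5. Therefore 4 | h(k+1).
By the principle of mathematical induction, the result holds for all m ≥ 1.
Therefore the largest such d is 4.

d = 4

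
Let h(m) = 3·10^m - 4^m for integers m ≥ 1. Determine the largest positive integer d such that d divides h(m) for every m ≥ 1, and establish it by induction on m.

d = 2

Computing the first values: h(1) = 26 and h(2) = 284; gcd(26, 284) = 2, so d ≤ 2.
We prove 2 | 3·10^m - 4^m for all m ≥ 1 by induction on m.
Base step (m = 1): h(1) = 26 = 2·(13), so 2 | h(1).
Suppose the result is true for m = r, i.e. 2 | h(r). Then
h(r+1) − 10·h(r) = (3·10^(r+1) - 4^(r+1)) − 10·(3·10^r - 4^r) = (-1)·4^r·(4 − 10) = (6)·4^r. Since 2 | h(r) by the inductive hypothesis, 2 | 10·h(r); and 2 | 6 since 6 = 2·3. Therefore 2 | h(r+1).
Hence, by induction on m, the claim holds for every m ≥ 1.
Therefore the largest such d is 2.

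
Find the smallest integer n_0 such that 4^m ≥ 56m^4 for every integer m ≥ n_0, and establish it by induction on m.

At m = 9: 262144 < 367416, so the inequality fails and n_0 ≥ 10. We prove 4^m ≥ 56m^4 for all m ≥ 10.
For the base case m = 10: 4^m = 1048576 and 56m^4 = 560000, so 1048576 ≥ 560000.
Inductive step: suppose the statement holds for some i ≥ 10, so 4^i ≥ 56i^4.
Then 4^(i + 1) = 4·(4^i) ≥ 4·(56i^4).
Also, for i ≥ 10 we have 4·(56i^4) ≥ 56(i+1)^4, since 4 ≥ (1 + 1/i)^4 for all i ≥ 10.
Combining, 4^(i + 1) ≥ 56(i+1)^4.
Hence, by induction on m, the claim holds for every m ≥ 10.
Hence the smallest such n_0 is 10.

n_0 = 10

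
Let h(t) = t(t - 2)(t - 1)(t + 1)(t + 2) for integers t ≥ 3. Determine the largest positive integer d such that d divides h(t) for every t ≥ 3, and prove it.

Computing the first values: h(3) = 120 and h(4) = 720; gcd(120, 720) = 120, so d ≤ 120.
We prove 120 | t(t - 2)(t - 1)(t + 1)(t + 2) for all t ≥ 3 by induction on t.
Base case (t = 3): h(3) = 120 = 120·(1), so 120 | h(3).
For the inductive step, assume it holds for an arbitrary r ≥ 3, i.e. 120 | h(r). Then
h(r+1) − h(r) = (r-1)·r·(r+1)·(r+2)·(r+3) − (r-2)·(r-1)·r·(r+1)·(r+2) = (r-1)·r·(r+1)·(r+2)·[(r+3) − (r-2)] = 5·(r-1)·r·(r+1)·(r+2). The product of 4 consecutive integers is divisible by (4)! = 24, so h(r+1) − h(r) is divisible by 5·24 = 120. By the inductive hypothesis 120 | h(r), hence 120 | h(r+1).
By induction, the statement is established for all t ≥ 3.
Therefore the largest such d is 120.

d = 120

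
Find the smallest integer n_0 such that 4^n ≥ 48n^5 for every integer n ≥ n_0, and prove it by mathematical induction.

At n = 11: 4194304 < 7730448, so the inequality fails and n_0 ≥ 12. We prove 4^n ≥ 48n^5 for all n ≥ 12.
Base case (n = 12): 4^n = 16777216 and 48n^5 = 11943936, so 16777216 ≥ 11943936.
Inductive step: assume the claim holds for n = p, so 4^p ≥ 48p^5.
Then 4^(p + 1) = 4·(4^p) ≥ 4·(48p^5).
Also, for p ≥ 12 we have 4·(48p^5) ≥ 48(p+1)^5, since 4 ≥ (1 + 1/p)^5 for all p ≥ 12.
Combining, 4^(p + 1) ≥ 48(p+1)^5.
This completes the induction.
Hence the smallest such n_0 is 12.

n_0 = 12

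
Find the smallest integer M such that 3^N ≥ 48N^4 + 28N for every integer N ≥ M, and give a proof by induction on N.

At N = 12: 531441 < 995664, so the inequality fails and M ≥ 13. We prove 3^N ≥ 48N^4 + 28N for all N ≥ 13.
Base case (N = 13): 3^N = 1594323 and 48N^4 + 28N = 1371292, so 1594323 ≥ 1371292.
Inductive step: suppose the statement holds for some p ≥ 13, so 3^p ≥ 48p^4 + 28p.
Then 3^(p + 1) = 3·(3^p) ≥ 3·(48p^4 + 28p).
Also, for p ≥ 13 we have 3·(48p^4 + 28p) ≥ 48(p+1)^4 + 28(p+1), since 3·(48p^4 + 28p) − (48(p+1)^4 + 28(p+1)) = 96p^4 - 192p^3 - 288p^2 - 136p - 76, which is nonnegative for all p ≥ 13.
Combining, 3^(p + 1) ≥ 48(p+1)^4 + 28(p+1).
By the principle of mathematical induction, the result holds for all N ≥ 13.
Hence the smallest such M is 13.

M = 13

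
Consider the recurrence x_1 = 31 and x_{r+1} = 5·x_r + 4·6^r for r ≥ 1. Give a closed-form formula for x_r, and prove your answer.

x_r = 7·5^(r - 1) + 4·6^r

Computing the first terms: x_1 = 31, x_2 = 179, x_3 = 1039. This suggests x_r = 7·5^(r - 1) + 4·6^r.
Base step (r = 1): the formula gives 31 = 31 = x_1.
Suppose the result is true for r = i, so x_i = 7·5^(i - 1) + 4·6^i.
Then x_{i+1} = 5·x_i + 4·6^i = 5·(7·5^(i - 1) + 4·6^i) + 4·6^i = 7·5^i + 4·6^(i + 1) = 7·5^((i+1) - 1) + 4·6^(i+1),
which is the claimed formula at r = i+1.
By the principle of mathematical induction, the result holds for all r ≥ 1.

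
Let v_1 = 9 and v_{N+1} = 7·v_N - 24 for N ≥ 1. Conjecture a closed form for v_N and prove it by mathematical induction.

v_N = 5·7^(N - 1) + 4

Computing the first terms: v_1 = 9, v_2 = 39, v_3 = 249. This suggests v_N = 5·7^(N - 1) + 4.
When N = 1: the formula gives 9 = 9 = v_1.
Inductive step: assume the claim holds for N = r, so v_r = 5·7^(r - 1) + 4.
Then v_{r+1} = 7·v_r - 24 = 7·(5·7^(r - 1) + 4) - 24 = 5·7^r + 4 = 5·7^((r+1) - 1) + 4,
which is the claimed formula at N = r+1.
By induction, the statement is established for all N ≥ 1.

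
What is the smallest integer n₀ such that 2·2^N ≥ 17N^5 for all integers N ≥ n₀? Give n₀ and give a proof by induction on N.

At N = 26: 134217728 < 201983392, so the inequality fails and n₀ ≥ 27. We prove 2·2^N ≥ 17N^5 for all N ≥ 27.
Base step (N = 27): 2·2^N = 268435456 and 17N^5 = 243931419, so 268435456 ≥ 243931419.
Inductive step: suppose the statement holds for some p ≥ 27, so 2·2^p ≥ 17p^5.
Then 2·2^(p + 1) = 2·(2·2^p) ≥ 2·(17p^5).
Also, for p ≥ 27 we have 2·(17p^5) ≥ 17(p+1)^5, since 2 ≥ (1 + 1/p)^5 for all p ≥ 27.
Combining, 2·2^(p + 1) ≥ 17(p+1)^5.
By induction, the statement is established for all N ≥ 27.
Hence the smallest such n₀ is 27.

n₀ = 27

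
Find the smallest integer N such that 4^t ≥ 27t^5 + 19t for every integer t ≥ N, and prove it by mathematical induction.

At t = 11: 4194304 < 4348586, so the inequality fails and N ≥ 12. We prove 4^t ≥ 27t^5 + 19t for all t ≥ 12.
Base step (t = 12): 4^t = 16777216 and 27t^5 + 19t = 6718692, so 16777216 ≥ 6718692.
Inductive step: assume the claim holds for t = r, so 4^r ≥ 27r^5 + 19r.
Then 4^(r + 1) = 4·(4^r) ≥ 4·(27r^5 + 19r).
Also, for r ≥ 12 we have 4·(27r^5 + 19r) ≥ 27(r+1)^5 + 19(r+1), since 4·(27r^5 + 19r) − (27(r+1)^5 + 19(r+1)) = 81r^5 - 135r^4 - 270r^3 - 270r^2 - 78r - 46, which is nonnegative for all r ≥ 12.
Combining, 4^(r + 1) ≥ 27(r+1)^5 + 19(r+1).
By the principle of mathematical induction, the result holds for all t ≥ 12.
Hence the smallest such N is 12.

N = 12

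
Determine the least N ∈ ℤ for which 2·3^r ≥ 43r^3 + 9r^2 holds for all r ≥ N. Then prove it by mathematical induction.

At r = 8: 13122 < 22592, so the inequality fails and N ≥ 9. We prove 2·3^r ≥ 43r^3 + 9r^2 for all r ≥ 9.
For the base case r = 9: 2·3^r = 39366 and 43r^3 + 9r^2 = 32076, so 39366 ≥ 32076.
Inductive step: suppose the statement holds for some j ≥ 9, so 2·3^j ≥ 43j^3 + 9j^2.
Then 2·3^(j + 1) = 3·(2·3^j) ≥ 3·(43j^3 + 9j^2).
Also, for j ≥ 9 we have 3·(43j^3 + 9j^2) ≥ 43(j+1)^3 + 9(j+1)^2, since 3·(43j^3 + 9j^2) − (43(j+1)^3 + 9(j+1)^2) = 86j^3 - 111j^2 - 147j - 52, which is nonnegative for all j ≥ 9.
Combining, 2·3^(j + 1) ≥ 43(j+1)^3 + 9(j+1)^2.
This completes the induction.
Hence the smallest such N is 9.

N = 9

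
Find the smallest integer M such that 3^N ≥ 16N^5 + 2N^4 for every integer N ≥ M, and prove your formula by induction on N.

M = 15

At N = 14: 4782969 < 8682016, so the inequality fails and M ≥ 15. We prove 3^N ≥ 16N^5 + 2N^4 for all N ≥ 15.
For the base case N = 15: 3^N = 14348907 and 16N^5 + 2N^4 = 12251250, so 14348907 ≥ 12251250.
Suppose the result is true for N = i, so 3^i ≥ 16i^5 + 2i^4.
Then 3^(i + 1) = 3·(3^i) ≥ 3·(16i^5 + 2i^4).
Also, for i ≥ 15 we have 3·(16i^5 + 2i^4) ≥ 16(i+1)^5 + 2(i+1)^4, since 3·(16i^5 + 2i^4) − (16(i+1)^5 + 2(i+1)^4) = 32i^5 - 76i^4 - 168i^3 - 172i^2 - 88i - 18, which is nonnegative for all i ≥ 15.
Combining, 3^(i + 1) ≥ 16(i+1)^5 + 2(i+1)^4.
Hence, by induction on N, the claim holds for every N ≥ 15.
Hence the smallest such M is 15.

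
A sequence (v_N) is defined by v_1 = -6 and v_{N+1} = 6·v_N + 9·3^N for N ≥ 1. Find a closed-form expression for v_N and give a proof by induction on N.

Computing the first terms: v_1 = -6, v_2 = -9, v_3 = 27. This suggests v_N = -3^(N + 1) + 3·6^(N - 1).
Base case (N = 1): the formula gives -6 = -6 = v_1.
Inductive step: assume the claim holds for N = j, so v_j = -3^(j + 1) + 3·6^(j - 1).
Then v_{j+1} = 6·v_j + 9·3^j = 6·(-3^(j + 1) + 3·6^(j - 1)) + 9·3^j = -3^(j + 2) + 3·6^j = -3^((j+1) + 1) + 3·6^((j+1) - 1),
which is the claimed formula at N = j+1.
This completes the induction.

v_N = -3^(N + 1) + 3·6^(N - 1)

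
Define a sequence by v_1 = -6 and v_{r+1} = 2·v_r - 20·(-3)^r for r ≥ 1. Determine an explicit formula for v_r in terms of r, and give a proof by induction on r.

Computing the first terms: v_1 = -6, v_2 = 48, v_3 = -84. This suggests v_r = 4(-3)^r + 3·2^r.
For the base case r = 1: the formula gives -6 = -6 = v_1.
Suppose the result is true for r = k, so v_k = 4(-3)^k + 3·2^k.
Then v_{k+1} = 2·v_k - 20·(-3)^k = 2·(4(-3)^k + 3·2^k) - 20·(-3)^k = 4(-3)^(k + 1) + 3·2^(k + 1),
which is the claimed formula at r = k+1.
Hence, by induction on r, the claim holds for every r ≥ 1.

v_r = 4(-3)^r + 3·2^r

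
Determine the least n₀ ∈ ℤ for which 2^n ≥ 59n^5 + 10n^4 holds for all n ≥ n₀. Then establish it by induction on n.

n₀ = 31

At n = 30: 1073741824 < 1441800000, so the inequality fails and n₀ ≥ 31. We prove 2^n ≥ 59n^5 + 10n^4 for all n ≥ 31.
Base case (n = 31): 2^n = 2147483648 and 59n^5 + 10n^4 = 1698355119, so 2147483648 ≥ 1698355119.
Inductive step: suppose the statement holds for some p ≥ 31, so 2^p ≥ 59p^5 + 10p^4.
Then 2^(p + 1) = 2·(2^p) ≥ 2·(59p^5 + 10p^4).
Also, for p ≥ 31 we have 2·(59p^5 + 10p^4) ≥ 59(p+1)^5 + 10(p+1)^4, since 2·(59p^5 + 10p^4) − (59(p+1)^5 + 10(p+1)^4) = 59p^5 - 285p^4 - 630p^3 - 650p^2 - 335p - 69, which is nonnegative for all p ≥ 31.
Combining, 2^(p + 1) ≥ 59(p+1)^5 + 10(p+1)^4.
This completes the induction.
Hence the smallest such n₀ is 31.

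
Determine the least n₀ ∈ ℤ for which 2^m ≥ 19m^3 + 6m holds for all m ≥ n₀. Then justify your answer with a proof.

At m = 16: 65536 < 77920, so the inequality fails and n₀ ≥ 17. We prove 2^m ≥ 19m^3 + 6m for all m ≥ 17.
Base case (m = 17): 2^m = 131072 and 19m^3 + 6m = 93449, so 131072 ≥ 93449.
Inductive step: assume the claim holds for m = i, so 2^i ≥ 19i^3 + 6i.
Then 2^(i + 1) = 2·(2^i) ≥ 2·(19i^3 + 6i).
Also, for i ≥ 17 we have 2·(19i^3 + 6i) ≥ 19(i+1)^3 + 6(i+1), since 2·(19i^3 + 6i) − (19(i+1)^3 + 6(i+1)) = 19i^3 - 57i^2 - 51i - 25, which is nonnegative for all i ≥ 17.
Combining, 2^(i + 1) ≥ 19(i+1)^3 + 6(i+1).
This completes the induction.
Hence the smallest such n₀ is 17.

n₀ = 17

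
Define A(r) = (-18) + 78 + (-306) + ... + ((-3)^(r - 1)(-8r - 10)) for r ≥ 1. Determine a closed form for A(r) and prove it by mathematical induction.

A(r) = (-3)^r(2r + 3) - 3

We claim A(r) = (-3)^r(2r + 3) - 3 for all r ≥ 1.
For the base case r = 1: A(1) = -18, and the closed form gives -18. They agree.
Inductive step: suppose the statement holds for some i ≥ 1, so A(i) = (-3)^i(2i + 3) - 3.
Then A(i+1) = A(i) + ((-3)^i(-8i - 18)) = ((-3)^i(2i + 3) - 3) + ((-3)^i(-8i - 18)).
Simplifying, A(i+1) = -6(-3)^i·i - 15(-3)^i - 3 = (-3)^(i+1)(2(i+1) + 3) - 3,
which is the closed form with r = i+1.
By the principle of mathematical induction, the result holds for all r ≥ 1.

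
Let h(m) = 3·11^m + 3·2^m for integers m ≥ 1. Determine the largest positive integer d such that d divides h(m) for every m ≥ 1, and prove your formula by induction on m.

Computing the first values: h(1) = 39 and h(2) = 375; gcd(39, 375) = 3, so d ≤ 3.
We prove 3 | 3·11^m + 3·2^m for all m ≥ 1 by induction on m.
For the base case m = 1: h(1) = 39 = 3·(13), so 3 | h(1).
Suppose the result is true for m = i, i.e. 3 | h(i). Then
h(i+1) − 11·h(i) = (3·11^(i+1) + 3·2^(i+1)) − 11·(3·11^i + 3·2^i) = (3)·2^i·(2 − 11) = (-27)·2^i. Since 3 | h(i) by the inductive hypothesis, 3 | 11·h(i); and 3 | -27 since -27 = 3·-9. Therefore 3 | h(i+1).
By the principle of mathematical induction, the result holds for all m ≥ 1.
Therefore the largest such d is 3.

d = 3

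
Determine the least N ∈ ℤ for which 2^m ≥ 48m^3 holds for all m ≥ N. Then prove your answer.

At m = 18: 262144 < 279936, so the inequality fails and N ≥ 19. We prove 2^m ≥ 48m^3 for all m ≥ 19.
For the base case m = 19: 2^m = 524288 and 48m^3 = 329232, so 524288 ≥ 329232.
Suppose the result is true for m = r, so 2^r ≥ 48r^3.
Then 2^(r + 1) = 2·(2^r) ≥ 2·(48r^3).
Also, for r ≥ 19 we have 2·(48r^3) ≥ 48(r+1)^3, since 2 ≥ (1 + 1/r)^3 for all r ≥ 19.
Combining, 2^(r + 1) ≥ 48(r+1)^3.
By induction, the statement is established for all m ≥ 19.
Hence the smallest such N is 19.

N = 19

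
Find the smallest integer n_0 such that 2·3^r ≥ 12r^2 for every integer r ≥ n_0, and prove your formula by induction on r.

n_0 = 5

At r = 4: 162 < 192, so the inequality fails and n_0 ≥ 5. We prove 2·3^r ≥ 12r^2 for all r ≥ 5.
Base case (r = 5): 2·3^r = 486 and 12r^2 = 300, so 486 ≥ 300.
For the inductive step, assume it holds for an arbitrary m ≥ 5, so 2·3^m ≥ 12m^2.
Then 2·3^(m + 1) = 3·(2·3^m) ≥ 3·(12m^2).
Also, for m ≥ 5 we have 3·(12m^2) ≥ 12(m+1)^2, since 3 ≥ (1 + 1/m)^2 for all m ≥ 5.
Combining, 2·3^(m + 1) ≥ 12(m+1)^2.
This completes the induction.
Hence the smallest such n_0 is 5.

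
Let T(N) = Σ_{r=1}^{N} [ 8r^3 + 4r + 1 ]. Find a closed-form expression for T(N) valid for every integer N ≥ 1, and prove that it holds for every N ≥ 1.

T(N) = N(2N^3 + 4N^2 + 4N + 3)

We claim T(N) = N(2N^3 + 4N^2 + 4N + 3) for all N ≥ 1.
When N = 1: T(1) = 13, and the closed form gives 13. They agree.
Suppose the result is true for N = r, so T(r) = r(2r^3 + 4r^2 + 4r + 3).
Then T(r+1) = T(r) + (4r + 8(r + 1)^3 + 5) = (r(2r^3 + 4r^2 + 4r + 3)) + (4r + 8(r + 1)^3 + 5).
Simplifying, T(r+1) = (r + 1)(2r^3 + 10r^2 + 18r + 13) = (r+1)(2(r+1)^3 + 4(r+1)^2 + 4(r+1) + 3),
which is the closed form with N = r+1.
By the principle of mathematical induction, the result holds for all N ≥ 1.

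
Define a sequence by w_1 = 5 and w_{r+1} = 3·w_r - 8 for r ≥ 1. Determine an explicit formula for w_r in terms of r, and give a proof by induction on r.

Computing the first terms: w_1 = 5, w_2 = 7, w_3 = 13. This suggests w_r = 3^(r - 1) + 4.
Base case (r = 1): the formula gives 5 = 5 = w_1.
Inductive step: assume the claim holds for r = p, so w_p = 3^(p - 1) + 4.
Then w_{p+1} = 3·w_p - 8 = 3·(3^(p - 1) + 4) - 8 = 3^p + 4 = 3^((p+1) - 1) + 4,
which is the claimed formula at r = p+1.
By the principle of mathematical induction, the result holds for all r ≥ 1.

w_r = 3^(r - 1) + 4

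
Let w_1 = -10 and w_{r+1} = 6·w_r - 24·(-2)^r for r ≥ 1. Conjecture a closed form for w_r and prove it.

w_r = 3(-2)^r - 4·6^(r - 1)

Computing the first terms: w_1 = -10, w_2 = -12, w_3 = -168. This suggests w_r = 3(-2)^r - 4·6^(r - 1).
Base step (r = 1): the formula gives -10 = -10 = w_1.
Suppose the result is true for r = i, so w_i = 3(-2)^i - 4·6^(i - 1).
Then w_{i+1} = 6·w_i - 24·(-2)^i = 6·(3(-2)^i - 4·6^(i - 1)) - 24·(-2)^i = 3(-2)^(i + 1) - 4·6^i = 3(-2)^(i+1) - 4·6^((i+1) - 1),
which is the claimed formula at r = i+1.
By induction, the statement is established for all r ≥ 1.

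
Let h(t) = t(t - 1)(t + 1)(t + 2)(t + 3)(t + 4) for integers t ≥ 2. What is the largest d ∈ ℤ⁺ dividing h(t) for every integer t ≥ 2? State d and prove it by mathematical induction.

d = 720

Computing the first values: h(2) = 720 and h(3) = 5040; gcd(720, 5040) = 720, so d ≤ 720.
We prove 720 | t(t - 1)(t + 1)(t + 2)(t + 3)(t + 4) for all t ≥ 2 by induction on t.
When t = 2: h(2) = 720 = 720·(1), so 720 | h(2).
Inductive step: assume the claim holds for t = k, i.e. 720 | h(k). Then
h(k+1) − h(k) = k·(k+1)·(k+2)·(k+3)·(k+4)·(k+5) − (k-1)·k·(k+1)·(k+2)·(k+3)·(k+4) = k·(k+1)·(k+2)·(k+3)·(k+4)·[(k+5) − (k-1)] = 6·k·(k+1)·(k+2)·(k+3)·(k+4). The product of 5 consecutive integers is divisible by (5)! = 120, so h(k+1) − h(k) is divisible by 6·120 = 720. By the inductive hypothesis 720 | h(k), hence 720 | h(k+1).
Hence, by induction on t, the claim holds for every t ≥ 2.
Therefore the largest such d is 720.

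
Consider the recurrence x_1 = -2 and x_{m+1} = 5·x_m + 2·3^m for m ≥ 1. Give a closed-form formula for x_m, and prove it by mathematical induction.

Computing the first terms: x_1 = -2, x_2 = -4, x_3 = -2. This suggests x_m = -3^m + 5^(m - 1).
When m = 1: the formula gives -2 = -2 = x_1.
Inductive step: assume the claim holds for m = k, so x_k = -3^k + 5^(k - 1).
Then x_{k+1} = 5·x_k + 2·3^k = 5·(-3^k + 5^(k - 1)) + 2·3^k = -3^(k + 1) + 5^k = -3^(k+1) + 5^((k+1) - 1),
which is the claimed formula at m = k+1.
By the principle of mathematical induction, the result holds for all m ≥ 1.

x_m = -3^m + 5^(m - 1)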